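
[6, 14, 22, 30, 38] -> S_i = 6 + 8*i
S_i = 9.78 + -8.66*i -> [9.78, 1.12, -7.54, -16.2, -24.86]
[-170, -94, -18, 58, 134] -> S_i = -170 + 76*i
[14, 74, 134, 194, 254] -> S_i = 14 + 60*i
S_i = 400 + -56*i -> [400, 344, 288, 232, 176]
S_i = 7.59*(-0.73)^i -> [7.59, -5.54, 4.04, -2.95, 2.16]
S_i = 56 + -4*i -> [56, 52, 48, 44, 40]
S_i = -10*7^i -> [-10, -70, -490, -3430, -24010]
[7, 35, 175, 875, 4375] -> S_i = 7*5^i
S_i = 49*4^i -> [49, 196, 784, 3136, 12544]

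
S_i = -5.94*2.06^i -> [-5.94, -12.24, -25.21, -51.93, -106.97]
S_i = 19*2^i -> [19, 38, 76, 152, 304]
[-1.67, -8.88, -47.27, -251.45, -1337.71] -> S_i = -1.67*5.32^i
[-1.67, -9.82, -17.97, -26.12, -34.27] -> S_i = -1.67 + -8.15*i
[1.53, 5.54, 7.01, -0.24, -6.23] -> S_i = Random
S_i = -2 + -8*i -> [-2, -10, -18, -26, -34]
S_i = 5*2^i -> [5, 10, 20, 40, 80]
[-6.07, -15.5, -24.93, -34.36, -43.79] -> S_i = -6.07 + -9.43*i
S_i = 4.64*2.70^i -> [4.64, 12.53, 33.83, 91.33, 246.59]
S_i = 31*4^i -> [31, 124, 496, 1984, 7936]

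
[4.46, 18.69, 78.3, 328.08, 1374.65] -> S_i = 4.46*4.19^i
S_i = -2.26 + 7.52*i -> [-2.26, 5.26, 12.78, 20.3, 27.82]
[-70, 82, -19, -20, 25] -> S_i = Random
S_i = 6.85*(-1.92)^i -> [6.85, -13.15, 25.25, -48.48, 93.09]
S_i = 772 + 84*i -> [772, 856, 940, 1024, 1108]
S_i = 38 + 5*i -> [38, 43, 48, 53, 58]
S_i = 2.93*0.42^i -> [2.93, 1.23, 0.52, 0.22, 0.09]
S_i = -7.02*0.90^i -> [-7.02, -6.32, -5.69, -5.12, -4.61]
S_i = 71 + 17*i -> [71, 88, 105, 122, 139]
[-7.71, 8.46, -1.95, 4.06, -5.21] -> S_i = Random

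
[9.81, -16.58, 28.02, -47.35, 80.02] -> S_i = 9.81*(-1.69)^i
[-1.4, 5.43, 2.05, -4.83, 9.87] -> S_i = Random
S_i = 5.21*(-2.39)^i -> [5.21, -12.45, 29.76, -71.13, 169.99]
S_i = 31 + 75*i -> [31, 106, 181, 256, 331]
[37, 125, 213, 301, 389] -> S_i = 37 + 88*i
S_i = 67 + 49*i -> [67, 116, 165, 214, 263]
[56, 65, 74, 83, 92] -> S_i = 56 + 9*i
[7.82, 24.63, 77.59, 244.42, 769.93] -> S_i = 7.82*3.15^i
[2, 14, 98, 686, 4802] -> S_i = 2*7^i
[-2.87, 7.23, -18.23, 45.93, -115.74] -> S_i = -2.87*(-2.52)^i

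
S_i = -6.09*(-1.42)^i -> [-6.09, 8.65, -12.28, 17.44, -24.76]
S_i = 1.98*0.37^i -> [1.98, 0.73, 0.27, 0.1, 0.04]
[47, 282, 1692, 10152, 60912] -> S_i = 47*6^i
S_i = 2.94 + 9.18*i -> [2.94, 12.12, 21.3, 30.48, 39.66]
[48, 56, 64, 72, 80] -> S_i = 48 + 8*i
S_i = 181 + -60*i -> [181, 121, 61, 1, -59]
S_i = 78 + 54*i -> [78, 132, 186, 240, 294]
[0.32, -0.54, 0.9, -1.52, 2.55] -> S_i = 0.32*(-1.68)^i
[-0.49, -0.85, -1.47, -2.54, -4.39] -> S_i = -0.49*1.73^i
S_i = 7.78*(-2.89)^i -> [7.78, -22.48, 64.98, -187.79, 542.71]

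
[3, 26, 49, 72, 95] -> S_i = 3 + 23*i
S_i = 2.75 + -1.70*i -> [2.75, 1.05, -0.65, -2.35, -4.05]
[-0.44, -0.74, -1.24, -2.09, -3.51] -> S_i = -0.44*1.68^i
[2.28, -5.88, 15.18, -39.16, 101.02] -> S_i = 2.28*(-2.58)^i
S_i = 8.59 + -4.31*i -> [8.59, 4.28, -0.03, -4.34, -8.65]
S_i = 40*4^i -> [40, 160, 640, 2560, 10240]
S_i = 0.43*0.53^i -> [0.43, 0.23, 0.12, 0.06, 0.03]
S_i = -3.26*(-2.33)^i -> [-3.26, 7.6, -17.7, 41.24, -96.08]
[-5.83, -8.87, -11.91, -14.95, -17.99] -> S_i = -5.83 + -3.04*i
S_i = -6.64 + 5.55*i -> [-6.64, -1.09, 4.46, 10.01, 15.56]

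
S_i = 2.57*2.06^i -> [2.57, 5.29, 10.91, 22.47, 46.28]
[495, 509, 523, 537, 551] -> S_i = 495 + 14*i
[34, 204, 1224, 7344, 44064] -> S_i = 34*6^i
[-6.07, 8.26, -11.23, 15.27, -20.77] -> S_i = -6.07*(-1.36)^i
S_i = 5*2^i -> [5, 10, 20, 40, 80]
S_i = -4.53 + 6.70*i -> [-4.53, 2.17, 8.87, 15.57, 22.27]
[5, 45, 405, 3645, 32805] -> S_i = 5*9^i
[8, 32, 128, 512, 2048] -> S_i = 8*4^i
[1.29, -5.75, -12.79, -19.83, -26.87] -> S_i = 1.29 + -7.04*i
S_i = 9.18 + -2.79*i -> [9.18, 6.39, 3.6, 0.81, -1.98]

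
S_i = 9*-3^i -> [9, -27, 81, -243, 729]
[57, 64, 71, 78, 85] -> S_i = 57 + 7*i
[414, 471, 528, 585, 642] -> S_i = 414 + 57*i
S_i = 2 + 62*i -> [2, 64, 126, 188, 250]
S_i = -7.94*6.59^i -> [-7.94, -52.32, -344.82, -2272.36, -14974.84]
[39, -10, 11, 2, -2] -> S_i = Random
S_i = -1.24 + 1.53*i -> [-1.24, 0.29, 1.82, 3.35, 4.88]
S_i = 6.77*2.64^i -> [6.77, 17.87, 47.18, 124.57, 328.85]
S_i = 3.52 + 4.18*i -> [3.52, 7.7, 11.88, 16.06, 20.24]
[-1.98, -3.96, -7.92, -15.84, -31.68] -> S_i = -1.98*2.00^i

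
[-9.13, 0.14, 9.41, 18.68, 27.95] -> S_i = -9.13 + 9.27*i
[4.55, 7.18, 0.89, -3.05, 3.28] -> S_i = Random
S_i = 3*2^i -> [3, 6, 12, 24, 48]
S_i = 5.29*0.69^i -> [5.29, 3.65, 2.52, 1.74, 1.2]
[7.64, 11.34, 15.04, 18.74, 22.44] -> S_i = 7.64 + 3.70*i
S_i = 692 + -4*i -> [692, 688, 684, 680, 676]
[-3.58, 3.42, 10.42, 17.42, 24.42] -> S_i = -3.58 + 7.00*i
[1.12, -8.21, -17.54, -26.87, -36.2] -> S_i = 1.12 + -9.33*i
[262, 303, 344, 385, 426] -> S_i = 262 + 41*i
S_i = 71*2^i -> [71, 142, 284, 568, 1136]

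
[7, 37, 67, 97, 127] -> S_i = 7 + 30*i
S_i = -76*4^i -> [-76, -304, -1216, -4864, -19456]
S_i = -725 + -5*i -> [-725, -730, -735, -740, -745]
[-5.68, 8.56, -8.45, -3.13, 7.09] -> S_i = Random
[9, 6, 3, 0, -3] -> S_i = 9 + -3*i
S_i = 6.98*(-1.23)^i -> [6.98, -8.59, 10.56, -12.99, 15.98]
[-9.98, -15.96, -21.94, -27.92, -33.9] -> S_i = -9.98 + -5.98*i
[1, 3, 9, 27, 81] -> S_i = 1*3^i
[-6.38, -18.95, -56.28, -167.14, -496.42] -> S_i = -6.38*2.97^i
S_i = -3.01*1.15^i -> [-3.01, -3.46, -3.98, -4.58, -5.26]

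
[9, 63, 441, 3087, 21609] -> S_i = 9*7^i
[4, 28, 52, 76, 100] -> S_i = 4 + 24*i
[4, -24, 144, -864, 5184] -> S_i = 4*-6^i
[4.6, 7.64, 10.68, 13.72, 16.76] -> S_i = 4.60 + 3.04*i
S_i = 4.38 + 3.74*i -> [4.38, 8.12, 11.86, 15.6, 19.34]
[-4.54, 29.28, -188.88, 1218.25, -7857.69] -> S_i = -4.54*(-6.45)^i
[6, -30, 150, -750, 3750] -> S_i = 6*-5^i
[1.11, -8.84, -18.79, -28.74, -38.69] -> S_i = 1.11 + -9.95*i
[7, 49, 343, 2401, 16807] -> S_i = 7*7^i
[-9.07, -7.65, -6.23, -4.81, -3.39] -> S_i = -9.07 + 1.42*i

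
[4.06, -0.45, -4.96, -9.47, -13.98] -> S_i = 4.06 + -4.51*i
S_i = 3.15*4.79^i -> [3.15, 15.09, 72.27, 346.19, 1658.26]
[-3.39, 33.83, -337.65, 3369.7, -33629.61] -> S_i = -3.39*(-9.98)^i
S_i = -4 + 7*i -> [-4, 3, 10, 17, 24]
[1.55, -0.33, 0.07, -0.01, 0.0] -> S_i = 1.55*(-0.21)^i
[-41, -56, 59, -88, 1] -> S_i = Random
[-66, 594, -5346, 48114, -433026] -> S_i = -66*-9^i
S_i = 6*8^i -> [6, 48, 384, 3072, 24576]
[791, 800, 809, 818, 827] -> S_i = 791 + 9*i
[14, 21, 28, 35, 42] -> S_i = 14 + 7*i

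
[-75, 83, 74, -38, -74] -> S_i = Random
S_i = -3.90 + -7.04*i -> [-3.9, -10.94, -17.98, -25.02, -32.06]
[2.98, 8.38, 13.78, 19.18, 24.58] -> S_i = 2.98 + 5.40*i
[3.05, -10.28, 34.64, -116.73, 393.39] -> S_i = 3.05*(-3.37)^i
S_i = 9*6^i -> [9, 54, 324, 1944, 11664]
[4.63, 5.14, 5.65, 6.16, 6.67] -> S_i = 4.63 + 0.51*i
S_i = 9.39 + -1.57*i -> [9.39, 7.82, 6.25, 4.68, 3.11]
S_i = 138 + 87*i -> [138, 225, 312, 399, 486]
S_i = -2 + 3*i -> [-2, 1, 4, 7, 10]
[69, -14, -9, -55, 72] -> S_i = Random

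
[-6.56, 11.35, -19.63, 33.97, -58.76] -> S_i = -6.56*(-1.73)^i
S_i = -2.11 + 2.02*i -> [-2.11, -0.09, 1.93, 3.95, 5.97]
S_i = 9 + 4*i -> [9, 13, 17, 21, 25]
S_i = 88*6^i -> [88, 528, 3168, 19008, 114048]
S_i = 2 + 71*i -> [2, 73, 144, 215, 286]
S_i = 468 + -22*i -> [468, 446, 424, 402, 380]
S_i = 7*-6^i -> [7, -42, 252, -1512, 9072]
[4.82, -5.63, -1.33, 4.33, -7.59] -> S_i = Random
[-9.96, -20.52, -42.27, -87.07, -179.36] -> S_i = -9.96*2.06^i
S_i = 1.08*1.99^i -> [1.08, 2.15, 4.28, 8.51, 16.94]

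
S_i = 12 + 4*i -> [12, 16, 20, 24, 28]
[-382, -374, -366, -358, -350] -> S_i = -382 + 8*i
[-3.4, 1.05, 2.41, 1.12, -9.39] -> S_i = Random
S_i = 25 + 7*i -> [25, 32, 39, 46, 53]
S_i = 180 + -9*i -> [180, 171, 162, 153, 144]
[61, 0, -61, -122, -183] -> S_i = 61 + -61*i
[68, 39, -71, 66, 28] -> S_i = Random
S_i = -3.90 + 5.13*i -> [-3.9, 1.23, 6.36, 11.49, 16.62]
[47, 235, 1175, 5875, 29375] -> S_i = 47*5^i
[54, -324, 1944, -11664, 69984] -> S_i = 54*-6^i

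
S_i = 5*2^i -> [5, 10, 20, 40, 80]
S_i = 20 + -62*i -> [20, -42, -104, -166, -228]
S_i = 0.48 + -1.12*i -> [0.48, -0.64, -1.76, -2.88, -4.0]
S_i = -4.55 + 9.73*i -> [-4.55, 5.18, 14.91, 24.64, 34.37]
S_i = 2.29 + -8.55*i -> [2.29, -6.26, -14.81, -23.36, -31.91]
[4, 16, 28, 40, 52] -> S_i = 4 + 12*i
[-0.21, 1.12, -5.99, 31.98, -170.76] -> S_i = -0.21*(-5.34)^i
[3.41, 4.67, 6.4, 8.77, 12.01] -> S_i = 3.41*1.37^i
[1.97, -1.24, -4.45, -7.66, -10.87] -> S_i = 1.97 + -3.21*i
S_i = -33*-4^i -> [-33, 132, -528, 2112, -8448]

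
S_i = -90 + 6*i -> [-90, -84, -78, -72, -66]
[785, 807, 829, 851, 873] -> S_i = 785 + 22*i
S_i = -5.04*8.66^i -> [-5.04, -43.65, -377.98, -3273.29, -28346.67]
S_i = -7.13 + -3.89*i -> [-7.13, -11.02, -14.91, -18.8, -22.69]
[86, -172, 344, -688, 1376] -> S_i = 86*-2^i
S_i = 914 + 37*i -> [914, 951, 988, 1025, 1062]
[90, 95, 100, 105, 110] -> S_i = 90 + 5*i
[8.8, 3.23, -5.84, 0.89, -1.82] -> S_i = Random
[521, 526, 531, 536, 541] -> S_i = 521 + 5*i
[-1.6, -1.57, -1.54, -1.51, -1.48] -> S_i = -1.60 + 0.03*i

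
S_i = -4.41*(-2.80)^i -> [-4.41, 12.35, -34.57, 96.81, -271.06]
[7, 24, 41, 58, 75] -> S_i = 7 + 17*i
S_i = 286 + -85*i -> [286, 201, 116, 31, -54]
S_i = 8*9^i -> [8, 72, 648, 5832, 52488]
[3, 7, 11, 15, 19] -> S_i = 3 + 4*i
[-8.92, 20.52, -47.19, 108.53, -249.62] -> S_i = -8.92*(-2.30)^i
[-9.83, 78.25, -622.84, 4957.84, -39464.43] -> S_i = -9.83*(-7.96)^i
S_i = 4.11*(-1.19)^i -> [4.11, -4.89, 5.82, -6.93, 8.24]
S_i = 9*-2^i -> [9, -18, 36, -72, 144]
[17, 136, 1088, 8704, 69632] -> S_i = 17*8^i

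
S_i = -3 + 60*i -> [-3, 57, 117, 177, 237]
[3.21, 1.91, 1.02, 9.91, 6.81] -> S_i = Random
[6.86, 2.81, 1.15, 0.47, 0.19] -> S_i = 6.86*0.41^i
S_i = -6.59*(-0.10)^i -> [-6.59, 0.66, -0.07, 0.01, -0.0]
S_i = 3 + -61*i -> [3, -58, -119, -180, -241]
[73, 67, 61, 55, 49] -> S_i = 73 + -6*i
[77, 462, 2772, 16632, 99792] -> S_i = 77*6^i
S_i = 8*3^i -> [8, 24, 72, 216, 648]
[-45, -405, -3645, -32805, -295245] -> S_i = -45*9^i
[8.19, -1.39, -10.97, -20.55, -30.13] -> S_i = 8.19 + -9.58*i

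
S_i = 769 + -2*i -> [769, 767, 765, 763, 761]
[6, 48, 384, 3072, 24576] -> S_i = 6*8^i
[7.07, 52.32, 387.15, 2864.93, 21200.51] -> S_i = 7.07*7.40^i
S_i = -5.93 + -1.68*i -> [-5.93, -7.61, -9.29, -10.97, -12.65]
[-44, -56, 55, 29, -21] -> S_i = Random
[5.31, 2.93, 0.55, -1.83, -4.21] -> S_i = 5.31 + -2.38*i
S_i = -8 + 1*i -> [-8, -7, -6, -5, -4]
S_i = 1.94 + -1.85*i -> [1.94, 0.09, -1.76, -3.61, -5.46]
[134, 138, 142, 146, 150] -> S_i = 134 + 4*i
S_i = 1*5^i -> [1, 5, 25, 125, 625]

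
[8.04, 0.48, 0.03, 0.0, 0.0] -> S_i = 8.04*0.06^i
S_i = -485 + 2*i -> [-485, -483, -481, -479, -477]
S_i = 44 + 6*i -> [44, 50, 56, 62, 68]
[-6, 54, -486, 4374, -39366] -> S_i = -6*-9^i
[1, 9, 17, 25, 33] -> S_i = 1 + 8*i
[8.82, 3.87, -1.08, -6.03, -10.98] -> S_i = 8.82 + -4.95*i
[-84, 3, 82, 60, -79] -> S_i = Random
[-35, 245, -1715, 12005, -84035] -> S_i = -35*-7^i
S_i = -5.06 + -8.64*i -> [-5.06, -13.7, -22.34, -30.98, -39.62]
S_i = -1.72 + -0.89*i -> [-1.72, -2.61, -3.5, -4.39, -5.28]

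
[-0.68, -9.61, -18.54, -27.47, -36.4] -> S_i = -0.68 + -8.93*i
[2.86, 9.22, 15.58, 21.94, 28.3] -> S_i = 2.86 + 6.36*i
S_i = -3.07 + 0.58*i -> [-3.07, -2.49, -1.91, -1.33, -0.75]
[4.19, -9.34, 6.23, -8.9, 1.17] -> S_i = Random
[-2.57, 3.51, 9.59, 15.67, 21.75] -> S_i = -2.57 + 6.08*i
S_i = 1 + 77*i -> [1, 78, 155, 232, 309]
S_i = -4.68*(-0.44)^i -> [-4.68, 2.06, -0.91, 0.4, -0.18]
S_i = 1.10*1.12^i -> [1.1, 1.23, 1.38, 1.55, 1.73]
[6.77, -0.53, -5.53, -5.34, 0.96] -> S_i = Random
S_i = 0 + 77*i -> [0, 77, 154, 231, 308]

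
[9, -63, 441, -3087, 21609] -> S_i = 9*-7^i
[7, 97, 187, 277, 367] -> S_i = 7 + 90*i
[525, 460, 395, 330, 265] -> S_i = 525 + -65*i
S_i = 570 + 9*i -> [570, 579, 588, 597, 606]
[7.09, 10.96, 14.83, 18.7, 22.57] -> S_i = 7.09 + 3.87*i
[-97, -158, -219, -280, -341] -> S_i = -97 + -61*i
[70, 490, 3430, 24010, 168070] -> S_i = 70*7^i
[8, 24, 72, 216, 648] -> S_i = 8*3^i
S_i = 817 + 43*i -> [817, 860, 903, 946, 989]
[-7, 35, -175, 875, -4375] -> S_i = -7*-5^i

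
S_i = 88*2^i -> [88, 176, 352, 704, 1408]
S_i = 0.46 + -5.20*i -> [0.46, -4.74, -9.94, -15.14, -20.34]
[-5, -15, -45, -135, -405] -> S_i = -5*3^i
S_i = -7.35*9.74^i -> [-7.35, -71.59, -697.28, -6791.48, -66148.98]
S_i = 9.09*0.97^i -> [9.09, 8.82, 8.55, 8.3, 8.05]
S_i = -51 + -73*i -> [-51, -124, -197, -270, -343]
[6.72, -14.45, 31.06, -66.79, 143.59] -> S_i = 6.72*(-2.15)^i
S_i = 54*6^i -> [54, 324, 1944, 11664, 69984]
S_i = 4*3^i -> [4, 12, 36, 108, 324]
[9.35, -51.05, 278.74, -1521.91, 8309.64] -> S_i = 9.35*(-5.46)^i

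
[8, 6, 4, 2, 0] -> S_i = 8 + -2*i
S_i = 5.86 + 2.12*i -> [5.86, 7.98, 10.1, 12.22, 14.34]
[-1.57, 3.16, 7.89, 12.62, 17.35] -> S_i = -1.57 + 4.73*i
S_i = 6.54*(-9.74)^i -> [6.54, -63.7, 620.43, -6043.03, 58859.09]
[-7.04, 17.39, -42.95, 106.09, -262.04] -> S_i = -7.04*(-2.47)^i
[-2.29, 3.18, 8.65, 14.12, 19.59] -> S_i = -2.29 + 5.47*i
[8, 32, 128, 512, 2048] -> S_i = 8*4^i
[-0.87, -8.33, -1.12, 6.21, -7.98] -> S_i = Random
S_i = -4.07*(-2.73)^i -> [-4.07, 11.11, -30.33, 82.81, -226.07]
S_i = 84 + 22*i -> [84, 106, 128, 150, 172]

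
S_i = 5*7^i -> [5, 35, 245, 1715, 12005]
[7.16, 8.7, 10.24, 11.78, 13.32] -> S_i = 7.16 + 1.54*i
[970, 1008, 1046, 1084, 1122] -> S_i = 970 + 38*i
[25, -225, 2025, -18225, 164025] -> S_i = 25*-9^i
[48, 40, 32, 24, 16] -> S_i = 48 + -8*i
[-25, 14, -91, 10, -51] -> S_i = Random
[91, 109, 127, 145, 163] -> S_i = 91 + 18*i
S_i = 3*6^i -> [3, 18, 108, 648, 3888]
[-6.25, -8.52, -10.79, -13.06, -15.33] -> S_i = -6.25 + -2.27*i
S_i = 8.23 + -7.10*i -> [8.23, 1.13, -5.97, -13.07, -20.17]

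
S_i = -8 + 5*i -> [-8, -3, 2, 7, 12]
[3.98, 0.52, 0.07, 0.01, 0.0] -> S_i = 3.98*0.13^i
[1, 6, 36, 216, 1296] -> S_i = 1*6^i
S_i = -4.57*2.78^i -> [-4.57, -12.7, -35.32, -98.19, -272.96]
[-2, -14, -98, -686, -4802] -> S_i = -2*7^i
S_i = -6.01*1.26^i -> [-6.01, -7.57, -9.54, -12.02, -15.15]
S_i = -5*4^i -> [-5, -20, -80, -320, -1280]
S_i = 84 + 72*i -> [84, 156, 228, 300, 372]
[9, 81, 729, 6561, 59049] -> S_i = 9*9^i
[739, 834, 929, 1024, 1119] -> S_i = 739 + 95*i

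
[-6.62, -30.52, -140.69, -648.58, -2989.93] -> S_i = -6.62*4.61^i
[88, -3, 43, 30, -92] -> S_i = Random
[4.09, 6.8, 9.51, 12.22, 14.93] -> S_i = 4.09 + 2.71*i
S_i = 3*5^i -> [3, 15, 75, 375, 1875]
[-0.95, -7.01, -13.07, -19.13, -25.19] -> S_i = -0.95 + -6.06*i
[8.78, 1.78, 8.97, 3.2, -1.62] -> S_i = Random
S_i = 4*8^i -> [4, 32, 256, 2048, 16384]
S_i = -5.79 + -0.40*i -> [-5.79, -6.19, -6.59, -6.99, -7.39]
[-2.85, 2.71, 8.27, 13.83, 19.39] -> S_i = -2.85 + 5.56*i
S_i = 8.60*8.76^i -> [8.6, 75.34, 659.94, 5781.1, 50642.47]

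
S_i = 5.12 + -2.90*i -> [5.12, 2.22, -0.68, -3.58, -6.48]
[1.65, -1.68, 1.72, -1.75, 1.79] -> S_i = 1.65*(-1.02)^i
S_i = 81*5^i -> [81, 405, 2025, 10125, 50625]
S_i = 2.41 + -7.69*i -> [2.41, -5.28, -12.97, -20.66, -28.35]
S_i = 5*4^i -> [5, 20, 80, 320, 1280]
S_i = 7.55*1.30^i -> [7.55, 9.82, 12.76, 16.59, 21.56]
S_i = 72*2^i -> [72, 144, 288, 576, 1152]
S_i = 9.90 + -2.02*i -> [9.9, 7.88, 5.86, 3.84, 1.82]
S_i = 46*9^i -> [46, 414, 3726, 33534, 301806]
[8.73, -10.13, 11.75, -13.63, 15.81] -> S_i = 8.73*(-1.16)^i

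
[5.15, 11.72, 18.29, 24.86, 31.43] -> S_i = 5.15 + 6.57*i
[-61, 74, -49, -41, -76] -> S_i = Random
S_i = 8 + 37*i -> [8, 45, 82, 119, 156]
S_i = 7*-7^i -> [7, -49, 343, -2401, 16807]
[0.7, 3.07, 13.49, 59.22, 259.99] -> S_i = 0.70*4.39^i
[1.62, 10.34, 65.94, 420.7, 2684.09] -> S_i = 1.62*6.38^i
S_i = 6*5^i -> [6, 30, 150, 750, 3750]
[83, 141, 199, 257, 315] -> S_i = 83 + 58*i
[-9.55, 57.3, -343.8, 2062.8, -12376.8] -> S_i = -9.55*(-6.00)^i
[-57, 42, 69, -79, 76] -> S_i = Random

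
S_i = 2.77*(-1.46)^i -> [2.77, -4.04, 5.9, -8.62, 12.59]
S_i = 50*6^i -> [50, 300, 1800, 10800, 64800]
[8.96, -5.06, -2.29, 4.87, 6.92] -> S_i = Random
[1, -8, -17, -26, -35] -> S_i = 1 + -9*i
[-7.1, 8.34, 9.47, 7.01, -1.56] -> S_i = Random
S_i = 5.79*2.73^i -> [5.79, 15.81, 43.15, 117.81, 321.61]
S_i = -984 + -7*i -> [-984, -991, -998, -1005, -1012]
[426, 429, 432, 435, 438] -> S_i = 426 + 3*i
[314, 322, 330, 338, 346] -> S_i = 314 + 8*i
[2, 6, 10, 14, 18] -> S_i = 2 + 4*i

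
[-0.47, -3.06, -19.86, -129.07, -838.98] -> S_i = -0.47*6.50^i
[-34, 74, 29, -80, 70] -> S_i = Random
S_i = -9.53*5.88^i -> [-9.53, -56.04, -329.49, -1937.42, -11392.06]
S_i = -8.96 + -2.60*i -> [-8.96, -11.56, -14.16, -16.76, -19.36]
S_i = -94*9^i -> [-94, -846, -7614, -68526, -616734]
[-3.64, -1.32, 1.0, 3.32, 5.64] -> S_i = -3.64 + 2.32*i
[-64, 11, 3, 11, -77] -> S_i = Random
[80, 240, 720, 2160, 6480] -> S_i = 80*3^i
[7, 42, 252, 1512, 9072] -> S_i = 7*6^i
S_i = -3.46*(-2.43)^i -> [-3.46, 8.41, -20.43, 49.65, -120.64]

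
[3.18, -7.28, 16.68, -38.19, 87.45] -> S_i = 3.18*(-2.29)^i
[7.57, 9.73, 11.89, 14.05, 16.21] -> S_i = 7.57 + 2.16*i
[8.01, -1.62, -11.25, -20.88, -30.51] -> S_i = 8.01 + -9.63*i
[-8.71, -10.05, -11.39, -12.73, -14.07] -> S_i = -8.71 + -1.34*i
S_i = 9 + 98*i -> [9, 107, 205, 303, 401]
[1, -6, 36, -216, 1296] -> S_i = 1*-6^i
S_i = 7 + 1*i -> [7, 8, 9, 10, 11]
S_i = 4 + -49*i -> [4, -45, -94, -143, -192]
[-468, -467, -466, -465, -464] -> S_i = -468 + 1*i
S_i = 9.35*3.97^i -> [9.35, 37.12, 147.36, 585.04, 2322.6]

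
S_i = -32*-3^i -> [-32, 96, -288, 864, -2592]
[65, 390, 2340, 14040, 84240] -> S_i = 65*6^i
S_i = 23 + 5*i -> [23, 28, 33, 38, 43]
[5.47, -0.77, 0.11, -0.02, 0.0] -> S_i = 5.47*(-0.14)^i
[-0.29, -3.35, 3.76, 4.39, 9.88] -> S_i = Random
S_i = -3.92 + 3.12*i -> [-3.92, -0.8, 2.32, 5.44, 8.56]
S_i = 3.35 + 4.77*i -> [3.35, 8.12, 12.89, 17.66, 22.43]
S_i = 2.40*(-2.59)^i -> [2.4, -6.22, 16.1, -41.7, 108.0]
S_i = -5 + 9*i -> [-5, 4, 13, 22, 31]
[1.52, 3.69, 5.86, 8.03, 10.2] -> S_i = 1.52 + 2.17*i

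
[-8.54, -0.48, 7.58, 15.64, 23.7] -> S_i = -8.54 + 8.06*i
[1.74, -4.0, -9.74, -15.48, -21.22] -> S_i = 1.74 + -5.74*i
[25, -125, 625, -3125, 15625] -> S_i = 25*-5^i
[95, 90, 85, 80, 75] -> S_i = 95 + -5*i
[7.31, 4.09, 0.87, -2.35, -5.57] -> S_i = 7.31 + -3.22*i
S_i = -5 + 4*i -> [-5, -1, 3, 7, 11]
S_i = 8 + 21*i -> [8, 29, 50, 71, 92]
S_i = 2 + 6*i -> [2, 8, 14, 20, 26]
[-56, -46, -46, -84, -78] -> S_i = Random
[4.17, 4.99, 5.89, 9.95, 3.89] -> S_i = Random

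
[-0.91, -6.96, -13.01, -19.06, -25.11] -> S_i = -0.91 + -6.05*i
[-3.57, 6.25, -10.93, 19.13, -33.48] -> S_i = -3.57*(-1.75)^i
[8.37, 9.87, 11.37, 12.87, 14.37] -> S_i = 8.37 + 1.50*i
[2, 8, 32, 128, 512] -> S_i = 2*4^i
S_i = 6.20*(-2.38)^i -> [6.2, -14.76, 35.12, -83.58, 198.93]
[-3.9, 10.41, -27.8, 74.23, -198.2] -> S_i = -3.90*(-2.67)^i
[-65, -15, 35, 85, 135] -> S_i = -65 + 50*i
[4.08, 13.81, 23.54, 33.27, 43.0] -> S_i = 4.08 + 9.73*i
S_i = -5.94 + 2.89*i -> [-5.94, -3.05, -0.16, 2.73, 5.62]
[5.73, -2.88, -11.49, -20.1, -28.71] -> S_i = 5.73 + -8.61*i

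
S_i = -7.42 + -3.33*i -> [-7.42, -10.75, -14.08, -17.41, -20.74]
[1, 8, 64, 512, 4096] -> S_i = 1*8^i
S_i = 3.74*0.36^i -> [3.74, 1.35, 0.48, 0.17, 0.06]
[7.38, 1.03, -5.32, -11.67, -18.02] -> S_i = 7.38 + -6.35*i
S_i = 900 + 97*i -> [900, 997, 1094, 1191, 1288]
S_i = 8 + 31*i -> [8, 39, 70, 101, 132]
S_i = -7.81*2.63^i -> [-7.81, -20.54, -54.02, -142.08, -373.66]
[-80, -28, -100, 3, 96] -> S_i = Random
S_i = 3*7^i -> [3, 21, 147, 1029, 7203]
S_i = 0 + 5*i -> [0, 5, 10, 15, 20]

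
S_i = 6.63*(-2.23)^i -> [6.63, -14.78, 32.97, -73.52, 163.96]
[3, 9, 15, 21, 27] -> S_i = 3 + 6*i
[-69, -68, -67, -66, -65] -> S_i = -69 + 1*i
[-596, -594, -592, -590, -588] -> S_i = -596 + 2*i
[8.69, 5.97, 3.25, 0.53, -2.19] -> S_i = 8.69 + -2.72*i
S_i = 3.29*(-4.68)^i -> [3.29, -15.4, 72.06, -337.24, 1578.26]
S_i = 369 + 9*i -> [369, 378, 387, 396, 405]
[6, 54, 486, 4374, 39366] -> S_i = 6*9^i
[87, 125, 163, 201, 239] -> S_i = 87 + 38*i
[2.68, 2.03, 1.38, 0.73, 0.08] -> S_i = 2.68 + -0.65*i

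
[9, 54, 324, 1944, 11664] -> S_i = 9*6^i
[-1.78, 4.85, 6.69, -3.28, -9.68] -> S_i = Random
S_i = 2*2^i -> [2, 4, 8, 16, 32]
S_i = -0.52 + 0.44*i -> [-0.52, -0.08, 0.36, 0.8, 1.24]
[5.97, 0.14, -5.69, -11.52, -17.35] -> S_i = 5.97 + -5.83*i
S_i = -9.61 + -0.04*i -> [-9.61, -9.65, -9.69, -9.73, -9.77]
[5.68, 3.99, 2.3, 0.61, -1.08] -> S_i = 5.68 + -1.69*i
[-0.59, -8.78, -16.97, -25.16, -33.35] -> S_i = -0.59 + -8.19*i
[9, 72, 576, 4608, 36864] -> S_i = 9*8^i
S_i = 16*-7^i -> [16, -112, 784, -5488, 38416]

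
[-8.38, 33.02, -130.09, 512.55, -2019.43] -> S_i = -8.38*(-3.94)^i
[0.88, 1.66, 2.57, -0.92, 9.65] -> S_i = Random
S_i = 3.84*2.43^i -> [3.84, 9.33, 22.67, 55.1, 133.89]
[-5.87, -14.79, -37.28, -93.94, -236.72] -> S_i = -5.87*2.52^i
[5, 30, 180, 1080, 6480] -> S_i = 5*6^i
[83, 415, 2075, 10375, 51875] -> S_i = 83*5^i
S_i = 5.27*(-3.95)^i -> [5.27, -20.82, 82.23, -324.79, 1282.92]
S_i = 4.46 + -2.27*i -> [4.46, 2.19, -0.08, -2.35, -4.62]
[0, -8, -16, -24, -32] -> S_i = 0 + -8*i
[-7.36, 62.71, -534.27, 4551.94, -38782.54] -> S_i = -7.36*(-8.52)^i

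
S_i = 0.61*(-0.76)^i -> [0.61, -0.46, 0.35, -0.27, 0.2]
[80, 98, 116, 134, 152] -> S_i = 80 + 18*i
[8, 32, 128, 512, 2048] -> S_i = 8*4^i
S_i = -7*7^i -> [-7, -49, -343, -2401, -16807]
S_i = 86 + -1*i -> [86, 85, 84, 83, 82]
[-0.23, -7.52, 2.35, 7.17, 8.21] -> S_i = Random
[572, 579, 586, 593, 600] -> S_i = 572 + 7*i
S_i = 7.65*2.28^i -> [7.65, 17.44, 39.77, 90.67, 206.73]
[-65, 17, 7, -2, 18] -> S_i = Random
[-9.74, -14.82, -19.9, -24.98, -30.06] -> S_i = -9.74 + -5.08*i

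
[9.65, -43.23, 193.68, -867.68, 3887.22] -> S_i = 9.65*(-4.48)^i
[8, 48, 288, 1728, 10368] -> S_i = 8*6^i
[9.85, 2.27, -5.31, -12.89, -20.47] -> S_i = 9.85 + -7.58*i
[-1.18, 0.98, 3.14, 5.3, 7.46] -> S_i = -1.18 + 2.16*i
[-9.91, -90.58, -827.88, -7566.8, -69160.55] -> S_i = -9.91*9.14^i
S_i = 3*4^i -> [3, 12, 48, 192, 768]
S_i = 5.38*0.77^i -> [5.38, 4.14, 3.19, 2.46, 1.89]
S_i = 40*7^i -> [40, 280, 1960, 13720, 96040]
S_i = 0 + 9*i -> [0, 9, 18, 27, 36]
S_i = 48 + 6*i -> [48, 54, 60, 66, 72]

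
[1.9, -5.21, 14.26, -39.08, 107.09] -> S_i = 1.90*(-2.74)^i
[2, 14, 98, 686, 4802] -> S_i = 2*7^i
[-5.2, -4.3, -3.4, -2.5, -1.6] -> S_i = -5.20 + 0.90*i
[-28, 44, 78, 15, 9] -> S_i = Random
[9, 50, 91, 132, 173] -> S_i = 9 + 41*i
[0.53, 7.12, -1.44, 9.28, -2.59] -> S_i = Random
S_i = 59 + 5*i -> [59, 64, 69, 74, 79]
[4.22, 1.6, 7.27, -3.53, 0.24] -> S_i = Random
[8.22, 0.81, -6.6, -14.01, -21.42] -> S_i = 8.22 + -7.41*i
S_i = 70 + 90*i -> [70, 160, 250, 340, 430]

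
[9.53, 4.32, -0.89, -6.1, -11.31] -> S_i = 9.53 + -5.21*i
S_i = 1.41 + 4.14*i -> [1.41, 5.55, 9.69, 13.83, 17.97]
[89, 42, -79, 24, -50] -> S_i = Random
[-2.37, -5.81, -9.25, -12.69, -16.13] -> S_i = -2.37 + -3.44*i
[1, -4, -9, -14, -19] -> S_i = 1 + -5*i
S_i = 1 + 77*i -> [1, 78, 155, 232, 309]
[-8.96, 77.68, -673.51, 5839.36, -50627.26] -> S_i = -8.96*(-8.67)^i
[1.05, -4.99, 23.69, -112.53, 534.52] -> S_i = 1.05*(-4.75)^i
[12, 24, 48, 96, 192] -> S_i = 12*2^i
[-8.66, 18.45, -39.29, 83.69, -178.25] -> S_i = -8.66*(-2.13)^i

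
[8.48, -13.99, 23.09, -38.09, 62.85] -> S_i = 8.48*(-1.65)^i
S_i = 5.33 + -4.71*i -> [5.33, 0.62, -4.09, -8.8, -13.51]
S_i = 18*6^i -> [18, 108, 648, 3888, 23328]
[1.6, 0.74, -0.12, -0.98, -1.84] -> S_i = 1.60 + -0.86*i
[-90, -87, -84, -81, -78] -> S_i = -90 + 3*i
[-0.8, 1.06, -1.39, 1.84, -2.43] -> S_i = -0.80*(-1.32)^i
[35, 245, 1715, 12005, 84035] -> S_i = 35*7^i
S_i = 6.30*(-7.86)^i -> [6.3, -49.52, 389.21, -3059.2, 24045.33]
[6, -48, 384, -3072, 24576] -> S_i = 6*-8^i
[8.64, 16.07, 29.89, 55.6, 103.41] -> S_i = 8.64*1.86^i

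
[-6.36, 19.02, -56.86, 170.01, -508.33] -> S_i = -6.36*(-2.99)^i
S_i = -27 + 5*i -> [-27, -22, -17, -12, -7]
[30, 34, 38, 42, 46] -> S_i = 30 + 4*i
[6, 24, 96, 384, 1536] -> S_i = 6*4^i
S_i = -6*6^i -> [-6, -36, -216, -1296, -7776]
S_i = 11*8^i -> [11, 88, 704, 5632, 45056]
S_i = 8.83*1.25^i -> [8.83, 11.04, 13.8, 17.25, 21.56]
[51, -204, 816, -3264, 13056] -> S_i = 51*-4^i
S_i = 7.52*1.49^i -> [7.52, 11.2, 16.7, 24.88, 37.06]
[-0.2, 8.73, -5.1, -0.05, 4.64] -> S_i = Random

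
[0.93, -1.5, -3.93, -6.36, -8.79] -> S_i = 0.93 + -2.43*i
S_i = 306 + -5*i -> [306, 301, 296, 291, 286]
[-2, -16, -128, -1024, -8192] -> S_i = -2*8^i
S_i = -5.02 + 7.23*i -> [-5.02, 2.21, 9.44, 16.67, 23.9]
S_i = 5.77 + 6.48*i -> [5.77, 12.25, 18.73, 25.21, 31.69]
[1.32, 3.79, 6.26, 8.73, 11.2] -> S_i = 1.32 + 2.47*i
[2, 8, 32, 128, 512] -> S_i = 2*4^i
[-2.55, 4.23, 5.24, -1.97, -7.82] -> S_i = Random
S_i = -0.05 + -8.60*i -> [-0.05, -8.65, -17.25, -25.85, -34.45]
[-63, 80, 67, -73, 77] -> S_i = Random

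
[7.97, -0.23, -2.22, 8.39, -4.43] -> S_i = Random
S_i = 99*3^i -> [99, 297, 891, 2673, 8019]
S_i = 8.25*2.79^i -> [8.25, 23.02, 64.22, 179.17, 499.89]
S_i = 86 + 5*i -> [86, 91, 96, 101, 106]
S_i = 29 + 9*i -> [29, 38, 47, 56, 65]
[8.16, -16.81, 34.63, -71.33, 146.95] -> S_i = 8.16*(-2.06)^i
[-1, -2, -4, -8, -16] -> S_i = -1*2^i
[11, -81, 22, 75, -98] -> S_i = Random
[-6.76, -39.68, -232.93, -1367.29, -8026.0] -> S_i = -6.76*5.87^i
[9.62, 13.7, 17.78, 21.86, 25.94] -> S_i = 9.62 + 4.08*i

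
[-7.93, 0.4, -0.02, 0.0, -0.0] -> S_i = -7.93*(-0.05)^i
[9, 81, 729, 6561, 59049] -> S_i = 9*9^i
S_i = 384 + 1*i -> [384, 385, 386, 387, 388]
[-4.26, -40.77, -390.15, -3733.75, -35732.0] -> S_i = -4.26*9.57^i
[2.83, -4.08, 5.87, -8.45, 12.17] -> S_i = 2.83*(-1.44)^i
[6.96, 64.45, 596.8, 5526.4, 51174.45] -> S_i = 6.96*9.26^i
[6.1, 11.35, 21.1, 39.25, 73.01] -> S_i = 6.10*1.86^i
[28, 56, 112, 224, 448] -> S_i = 28*2^i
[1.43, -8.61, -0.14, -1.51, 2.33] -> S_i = Random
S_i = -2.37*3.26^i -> [-2.37, -7.73, -25.19, -82.11, -267.68]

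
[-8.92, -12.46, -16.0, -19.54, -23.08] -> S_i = -8.92 + -3.54*i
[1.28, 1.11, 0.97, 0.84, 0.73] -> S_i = 1.28*0.87^i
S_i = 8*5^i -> [8, 40, 200, 1000, 5000]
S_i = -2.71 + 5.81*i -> [-2.71, 3.1, 8.91, 14.72, 20.53]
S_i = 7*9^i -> [7, 63, 567, 5103, 45927]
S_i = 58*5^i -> [58, 290, 1450, 7250, 36250]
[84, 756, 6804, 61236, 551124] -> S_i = 84*9^i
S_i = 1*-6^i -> [1, -6, 36, -216, 1296]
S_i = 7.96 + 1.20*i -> [7.96, 9.16, 10.36, 11.56, 12.76]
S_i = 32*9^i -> [32, 288, 2592, 23328, 209952]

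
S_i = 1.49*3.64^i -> [1.49, 5.42, 19.74, 71.86, 261.57]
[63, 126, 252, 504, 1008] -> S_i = 63*2^i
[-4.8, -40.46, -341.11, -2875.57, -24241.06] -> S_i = -4.80*8.43^i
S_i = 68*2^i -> [68, 136, 272, 544, 1088]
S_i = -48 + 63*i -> [-48, 15, 78, 141, 204]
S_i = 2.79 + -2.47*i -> [2.79, 0.32, -2.15, -4.62, -7.09]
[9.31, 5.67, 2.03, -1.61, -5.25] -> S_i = 9.31 + -3.64*i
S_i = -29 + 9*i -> [-29, -20, -11, -2, 7]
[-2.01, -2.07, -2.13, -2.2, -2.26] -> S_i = -2.01*1.03^i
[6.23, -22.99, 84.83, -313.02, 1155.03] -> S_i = 6.23*(-3.69)^i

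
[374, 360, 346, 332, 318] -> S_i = 374 + -14*i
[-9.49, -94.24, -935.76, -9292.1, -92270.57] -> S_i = -9.49*9.93^i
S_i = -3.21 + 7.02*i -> [-3.21, 3.81, 10.83, 17.85, 24.87]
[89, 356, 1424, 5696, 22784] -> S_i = 89*4^i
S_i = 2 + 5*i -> [2, 7, 12, 17, 22]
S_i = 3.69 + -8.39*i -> [3.69, -4.7, -13.09, -21.48, -29.87]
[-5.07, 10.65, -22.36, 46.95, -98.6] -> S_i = -5.07*(-2.10)^i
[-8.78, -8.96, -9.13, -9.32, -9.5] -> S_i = -8.78*1.02^i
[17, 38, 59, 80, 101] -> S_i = 17 + 21*i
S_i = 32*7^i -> [32, 224, 1568, 10976, 76832]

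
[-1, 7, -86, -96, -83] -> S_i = Random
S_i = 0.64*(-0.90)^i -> [0.64, -0.58, 0.52, -0.47, 0.42]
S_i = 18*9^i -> [18, 162, 1458, 13122, 118098]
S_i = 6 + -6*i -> [6, 0, -6, -12, -18]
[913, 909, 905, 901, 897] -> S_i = 913 + -4*i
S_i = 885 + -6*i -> [885, 879, 873, 867, 861]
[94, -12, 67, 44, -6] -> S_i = Random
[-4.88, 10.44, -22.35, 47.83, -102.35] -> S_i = -4.88*(-2.14)^i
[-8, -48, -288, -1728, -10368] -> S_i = -8*6^i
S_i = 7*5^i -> [7, 35, 175, 875, 4375]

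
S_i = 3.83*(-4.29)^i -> [3.83, -16.43, 70.49, -302.39, 1297.26]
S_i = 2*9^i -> [2, 18, 162, 1458, 13122]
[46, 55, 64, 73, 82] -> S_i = 46 + 9*i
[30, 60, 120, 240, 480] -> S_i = 30*2^i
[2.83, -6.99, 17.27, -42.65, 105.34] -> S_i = 2.83*(-2.47)^i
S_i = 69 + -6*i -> [69, 63, 57, 51, 45]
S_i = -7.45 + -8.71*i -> [-7.45, -16.16, -24.87, -33.58, -42.29]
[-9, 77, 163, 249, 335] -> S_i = -9 + 86*i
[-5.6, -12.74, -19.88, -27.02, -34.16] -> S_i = -5.60 + -7.14*i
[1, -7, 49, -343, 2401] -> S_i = 1*-7^i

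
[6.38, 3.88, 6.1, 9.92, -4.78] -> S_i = Random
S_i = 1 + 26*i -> [1, 27, 53, 79, 105]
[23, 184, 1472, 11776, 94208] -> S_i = 23*8^i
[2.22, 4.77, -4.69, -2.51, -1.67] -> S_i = Random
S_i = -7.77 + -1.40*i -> [-7.77, -9.17, -10.57, -11.97, -13.37]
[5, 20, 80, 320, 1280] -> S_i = 5*4^i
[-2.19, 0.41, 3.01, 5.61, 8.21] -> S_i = -2.19 + 2.60*i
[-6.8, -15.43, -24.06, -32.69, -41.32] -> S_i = -6.80 + -8.63*i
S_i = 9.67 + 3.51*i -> [9.67, 13.18, 16.69, 20.2, 23.71]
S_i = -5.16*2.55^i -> [-5.16, -13.16, -33.55, -85.56, -218.18]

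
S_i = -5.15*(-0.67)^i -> [-5.15, 3.45, -2.31, 1.55, -1.04]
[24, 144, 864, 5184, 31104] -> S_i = 24*6^i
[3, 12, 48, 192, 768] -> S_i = 3*4^i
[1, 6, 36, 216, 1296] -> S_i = 1*6^i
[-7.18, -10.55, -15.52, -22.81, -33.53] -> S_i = -7.18*1.47^i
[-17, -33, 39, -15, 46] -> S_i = Random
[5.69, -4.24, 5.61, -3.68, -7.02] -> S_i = Random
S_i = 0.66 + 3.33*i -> [0.66, 3.99, 7.32, 10.65, 13.98]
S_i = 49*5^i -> [49, 245, 1225, 6125, 30625]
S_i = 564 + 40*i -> [564, 604, 644, 684, 724]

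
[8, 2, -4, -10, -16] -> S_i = 8 + -6*i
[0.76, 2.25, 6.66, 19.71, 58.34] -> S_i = 0.76*2.96^i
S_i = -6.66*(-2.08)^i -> [-6.66, 13.85, -28.81, 59.93, -124.66]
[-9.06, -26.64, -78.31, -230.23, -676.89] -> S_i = -9.06*2.94^i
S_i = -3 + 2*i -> [-3, -1, 1, 3, 5]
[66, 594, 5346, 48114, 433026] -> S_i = 66*9^i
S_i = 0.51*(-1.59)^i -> [0.51, -0.81, 1.29, -2.05, 3.26]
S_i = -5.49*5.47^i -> [-5.49, -30.03, -164.27, -898.53, -4914.98]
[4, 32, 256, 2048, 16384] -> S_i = 4*8^i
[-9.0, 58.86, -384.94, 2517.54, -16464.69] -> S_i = -9.00*(-6.54)^i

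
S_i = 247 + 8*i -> [247, 255, 263, 271, 279]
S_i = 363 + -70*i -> [363, 293, 223, 153, 83]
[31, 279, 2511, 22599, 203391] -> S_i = 31*9^i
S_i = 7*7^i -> [7, 49, 343, 2401, 16807]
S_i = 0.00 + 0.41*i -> [0.0, 0.41, 0.82, 1.23, 1.64]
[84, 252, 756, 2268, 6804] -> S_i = 84*3^i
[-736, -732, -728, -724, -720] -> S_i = -736 + 4*i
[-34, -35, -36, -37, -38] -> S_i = -34 + -1*i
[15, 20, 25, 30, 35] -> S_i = 15 + 5*i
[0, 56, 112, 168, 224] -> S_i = 0 + 56*i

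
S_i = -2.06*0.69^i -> [-2.06, -1.42, -0.98, -0.68, -0.47]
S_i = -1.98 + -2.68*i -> [-1.98, -4.66, -7.34, -10.02, -12.7]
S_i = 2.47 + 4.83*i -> [2.47, 7.3, 12.13, 16.96, 21.79]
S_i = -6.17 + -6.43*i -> [-6.17, -12.6, -19.03, -25.46, -31.89]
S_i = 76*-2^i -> [76, -152, 304, -608, 1216]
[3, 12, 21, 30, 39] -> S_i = 3 + 9*i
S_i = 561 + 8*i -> [561, 569, 577, 585, 593]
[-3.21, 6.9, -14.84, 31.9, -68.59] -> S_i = -3.21*(-2.15)^i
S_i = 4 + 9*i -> [4, 13, 22, 31, 40]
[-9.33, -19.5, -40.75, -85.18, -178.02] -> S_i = -9.33*2.09^i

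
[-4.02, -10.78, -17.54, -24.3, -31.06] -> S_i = -4.02 + -6.76*i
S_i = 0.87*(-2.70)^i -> [0.87, -2.35, 6.34, -17.12, 46.24]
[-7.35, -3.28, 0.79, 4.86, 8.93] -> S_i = -7.35 + 4.07*i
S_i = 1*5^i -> [1, 5, 25, 125, 625]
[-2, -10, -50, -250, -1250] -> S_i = -2*5^i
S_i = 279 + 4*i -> [279, 283, 287, 291, 295]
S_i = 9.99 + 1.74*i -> [9.99, 11.73, 13.47, 15.21, 16.95]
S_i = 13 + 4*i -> [13, 17, 21, 25, 29]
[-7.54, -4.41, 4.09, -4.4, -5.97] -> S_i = Random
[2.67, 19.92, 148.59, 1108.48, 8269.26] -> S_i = 2.67*7.46^i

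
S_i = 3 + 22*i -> [3, 25, 47, 69, 91]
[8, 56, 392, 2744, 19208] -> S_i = 8*7^i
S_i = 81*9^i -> [81, 729, 6561, 59049, 531441]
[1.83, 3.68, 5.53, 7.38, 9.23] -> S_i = 1.83 + 1.85*i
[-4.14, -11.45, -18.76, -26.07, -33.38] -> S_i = -4.14 + -7.31*i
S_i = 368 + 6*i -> [368, 374, 380, 386, 392]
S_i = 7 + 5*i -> [7, 12, 17, 22, 27]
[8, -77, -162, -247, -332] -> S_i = 8 + -85*i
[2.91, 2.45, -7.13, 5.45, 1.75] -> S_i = Random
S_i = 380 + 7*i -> [380, 387, 394, 401, 408]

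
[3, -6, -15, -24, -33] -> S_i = 3 + -9*i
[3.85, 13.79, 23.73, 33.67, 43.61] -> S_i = 3.85 + 9.94*i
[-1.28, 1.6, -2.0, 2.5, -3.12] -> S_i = -1.28*(-1.25)^i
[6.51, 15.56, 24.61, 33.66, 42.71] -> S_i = 6.51 + 9.05*i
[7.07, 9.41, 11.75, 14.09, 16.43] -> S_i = 7.07 + 2.34*i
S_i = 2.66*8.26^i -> [2.66, 21.97, 181.49, 1499.07, 12382.31]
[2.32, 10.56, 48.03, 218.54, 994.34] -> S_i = 2.32*4.55^i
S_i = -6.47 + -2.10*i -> [-6.47, -8.57, -10.67, -12.77, -14.87]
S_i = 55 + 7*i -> [55, 62, 69, 76, 83]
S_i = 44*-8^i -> [44, -352, 2816, -22528, 180224]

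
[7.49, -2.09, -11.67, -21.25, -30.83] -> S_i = 7.49 + -9.58*i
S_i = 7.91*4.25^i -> [7.91, 33.62, 142.87, 607.22, 2580.67]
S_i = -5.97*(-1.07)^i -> [-5.97, 6.39, -6.84, 7.31, -7.83]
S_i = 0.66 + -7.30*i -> [0.66, -6.64, -13.94, -21.24, -28.54]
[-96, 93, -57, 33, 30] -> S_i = Random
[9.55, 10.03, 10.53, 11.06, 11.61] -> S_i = 9.55*1.05^i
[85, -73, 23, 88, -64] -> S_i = Random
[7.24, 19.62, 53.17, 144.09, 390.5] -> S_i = 7.24*2.71^i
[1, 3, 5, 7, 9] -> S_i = 1 + 2*i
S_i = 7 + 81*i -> [7, 88, 169, 250, 331]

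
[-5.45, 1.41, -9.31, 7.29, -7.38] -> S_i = Random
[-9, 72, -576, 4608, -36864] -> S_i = -9*-8^i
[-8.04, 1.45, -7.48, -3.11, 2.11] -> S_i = Random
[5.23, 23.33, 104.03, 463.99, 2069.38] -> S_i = 5.23*4.46^i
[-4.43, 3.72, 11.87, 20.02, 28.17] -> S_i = -4.43 + 8.15*i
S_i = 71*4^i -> [71, 284, 1136, 4544, 18176]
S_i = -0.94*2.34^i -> [-0.94, -2.2, -5.15, -12.04, -28.18]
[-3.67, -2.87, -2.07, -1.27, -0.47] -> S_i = -3.67 + 0.80*i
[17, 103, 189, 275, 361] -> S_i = 17 + 86*i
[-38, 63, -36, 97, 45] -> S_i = Random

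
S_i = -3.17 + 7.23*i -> [-3.17, 4.06, 11.29, 18.52, 25.75]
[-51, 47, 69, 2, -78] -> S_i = Random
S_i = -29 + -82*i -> [-29, -111, -193, -275, -357]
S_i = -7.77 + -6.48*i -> [-7.77, -14.25, -20.73, -27.21, -33.69]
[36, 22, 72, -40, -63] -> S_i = Random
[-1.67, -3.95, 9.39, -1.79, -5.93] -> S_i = Random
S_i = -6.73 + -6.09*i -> [-6.73, -12.82, -18.91, -25.0, -31.09]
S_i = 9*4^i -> [9, 36, 144, 576, 2304]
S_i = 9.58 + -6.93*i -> [9.58, 2.65, -4.28, -11.21, -18.14]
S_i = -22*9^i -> [-22, -198, -1782, -16038, -144342]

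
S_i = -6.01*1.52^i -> [-6.01, -9.14, -13.89, -21.11, -32.08]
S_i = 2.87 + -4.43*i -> [2.87, -1.56, -5.99, -10.42, -14.85]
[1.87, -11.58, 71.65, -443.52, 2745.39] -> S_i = 1.87*(-6.19)^i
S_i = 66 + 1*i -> [66, 67, 68, 69, 70]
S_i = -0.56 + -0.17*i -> [-0.56, -0.73, -0.9, -1.07, -1.24]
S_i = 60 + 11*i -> [60, 71, 82, 93, 104]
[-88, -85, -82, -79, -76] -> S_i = -88 + 3*i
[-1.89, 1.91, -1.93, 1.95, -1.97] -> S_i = -1.89*(-1.01)^i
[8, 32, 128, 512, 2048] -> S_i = 8*4^i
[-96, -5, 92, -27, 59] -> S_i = Random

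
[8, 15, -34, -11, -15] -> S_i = Random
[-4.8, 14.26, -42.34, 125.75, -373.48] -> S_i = -4.80*(-2.97)^i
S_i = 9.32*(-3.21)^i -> [9.32, -29.92, 96.03, -308.27, 989.55]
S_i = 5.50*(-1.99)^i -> [5.5, -10.94, 21.78, -43.34, 86.25]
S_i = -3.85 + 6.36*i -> [-3.85, 2.51, 8.87, 15.23, 21.59]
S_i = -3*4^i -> [-3, -12, -48, -192, -768]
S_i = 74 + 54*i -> [74, 128, 182, 236, 290]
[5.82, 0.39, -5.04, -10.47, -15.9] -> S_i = 5.82 + -5.43*i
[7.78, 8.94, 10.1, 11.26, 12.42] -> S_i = 7.78 + 1.16*i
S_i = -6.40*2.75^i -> [-6.4, -17.6, -48.4, -133.1, -366.02]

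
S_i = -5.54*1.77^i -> [-5.54, -9.81, -17.36, -30.72, -54.38]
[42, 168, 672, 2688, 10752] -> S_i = 42*4^i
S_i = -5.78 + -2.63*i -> [-5.78, -8.41, -11.04, -13.67, -16.3]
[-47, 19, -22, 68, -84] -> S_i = Random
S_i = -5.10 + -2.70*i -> [-5.1, -7.8, -10.5, -13.2, -15.9]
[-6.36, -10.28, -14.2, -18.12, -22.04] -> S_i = -6.36 + -3.92*i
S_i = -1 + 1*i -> [-1, 0, 1, 2, 3]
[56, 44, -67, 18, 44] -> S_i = Random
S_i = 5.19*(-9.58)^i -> [5.19, -49.72, 476.32, -4563.14, 43714.89]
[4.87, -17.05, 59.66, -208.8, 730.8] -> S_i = 4.87*(-3.50)^i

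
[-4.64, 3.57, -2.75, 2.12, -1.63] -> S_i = -4.64*(-0.77)^i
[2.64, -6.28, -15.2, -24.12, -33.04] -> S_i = 2.64 + -8.92*i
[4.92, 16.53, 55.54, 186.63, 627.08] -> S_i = 4.92*3.36^i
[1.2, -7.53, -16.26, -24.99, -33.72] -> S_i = 1.20 + -8.73*i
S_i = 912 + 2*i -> [912, 914, 916, 918, 920]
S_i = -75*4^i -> [-75, -300, -1200, -4800, -19200]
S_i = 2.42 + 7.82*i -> [2.42, 10.24, 18.06, 25.88, 33.7]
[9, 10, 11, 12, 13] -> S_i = 9 + 1*i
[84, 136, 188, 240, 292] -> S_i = 84 + 52*i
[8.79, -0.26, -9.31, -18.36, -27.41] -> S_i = 8.79 + -9.05*i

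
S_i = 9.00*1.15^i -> [9.0, 10.35, 11.9, 13.69, 15.74]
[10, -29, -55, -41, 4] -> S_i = Random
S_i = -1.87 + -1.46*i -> [-1.87, -3.33, -4.79, -6.25, -7.71]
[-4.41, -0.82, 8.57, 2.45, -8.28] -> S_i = Random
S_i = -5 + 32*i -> [-5, 27, 59, 91, 123]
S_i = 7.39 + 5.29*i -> [7.39, 12.68, 17.97, 23.26, 28.55]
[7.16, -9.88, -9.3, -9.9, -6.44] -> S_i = Random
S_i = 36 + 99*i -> [36, 135, 234, 333, 432]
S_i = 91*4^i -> [91, 364, 1456, 5824, 23296]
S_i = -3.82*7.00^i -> [-3.82, -26.74, -187.18, -1310.26, -9171.82]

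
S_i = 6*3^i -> [6, 18, 54, 162, 486]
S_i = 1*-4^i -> [1, -4, 16, -64, 256]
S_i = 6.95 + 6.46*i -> [6.95, 13.41, 19.87, 26.33, 32.79]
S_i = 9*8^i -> [9, 72, 576, 4608, 36864]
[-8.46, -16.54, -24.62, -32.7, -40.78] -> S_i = -8.46 + -8.08*i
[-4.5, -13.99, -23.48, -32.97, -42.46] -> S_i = -4.50 + -9.49*i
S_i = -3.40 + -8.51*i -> [-3.4, -11.91, -20.42, -28.93, -37.44]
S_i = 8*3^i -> [8, 24, 72, 216, 648]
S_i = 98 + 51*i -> [98, 149, 200, 251, 302]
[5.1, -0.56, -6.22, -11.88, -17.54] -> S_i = 5.10 + -5.66*i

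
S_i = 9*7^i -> [9, 63, 441, 3087, 21609]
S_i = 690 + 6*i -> [690, 696, 702, 708, 714]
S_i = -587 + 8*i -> [-587, -579, -571, -563, -555]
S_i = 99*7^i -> [99, 693, 4851, 33957, 237699]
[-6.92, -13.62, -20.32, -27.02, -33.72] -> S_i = -6.92 + -6.70*i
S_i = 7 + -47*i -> [7, -40, -87, -134, -181]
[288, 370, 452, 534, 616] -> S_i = 288 + 82*i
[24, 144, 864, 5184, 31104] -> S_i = 24*6^i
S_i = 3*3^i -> [3, 9, 27, 81, 243]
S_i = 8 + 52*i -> [8, 60, 112, 164, 216]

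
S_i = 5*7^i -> [5, 35, 245, 1715, 12005]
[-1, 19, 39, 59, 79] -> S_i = -1 + 20*i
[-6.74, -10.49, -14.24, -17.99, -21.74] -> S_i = -6.74 + -3.75*i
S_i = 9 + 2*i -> [9, 11, 13, 15, 17]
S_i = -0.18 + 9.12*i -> [-0.18, 8.94, 18.06, 27.18, 36.3]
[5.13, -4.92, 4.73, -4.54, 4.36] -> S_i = 5.13*(-0.96)^i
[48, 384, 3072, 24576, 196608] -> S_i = 48*8^i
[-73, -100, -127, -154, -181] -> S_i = -73 + -27*i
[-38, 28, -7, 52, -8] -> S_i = Random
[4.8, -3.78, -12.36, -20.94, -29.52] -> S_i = 4.80 + -8.58*i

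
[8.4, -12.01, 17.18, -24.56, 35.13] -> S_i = 8.40*(-1.43)^i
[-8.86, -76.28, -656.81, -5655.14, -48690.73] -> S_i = -8.86*8.61^i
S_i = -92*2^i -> [-92, -184, -368, -736, -1472]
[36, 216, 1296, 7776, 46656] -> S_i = 36*6^i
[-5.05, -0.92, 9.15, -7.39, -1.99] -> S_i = Random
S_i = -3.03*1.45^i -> [-3.03, -4.39, -6.37, -9.24, -13.39]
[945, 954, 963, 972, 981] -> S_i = 945 + 9*i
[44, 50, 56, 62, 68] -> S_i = 44 + 6*i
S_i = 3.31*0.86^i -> [3.31, 2.85, 2.45, 2.11, 1.81]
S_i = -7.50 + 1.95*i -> [-7.5, -5.55, -3.6, -1.65, 0.3]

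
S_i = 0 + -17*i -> [0, -17, -34, -51, -68]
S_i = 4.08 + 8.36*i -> [4.08, 12.44, 20.8, 29.16, 37.52]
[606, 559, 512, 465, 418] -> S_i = 606 + -47*i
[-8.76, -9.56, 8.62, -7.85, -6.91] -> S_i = Random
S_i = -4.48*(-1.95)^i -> [-4.48, 8.74, -17.04, 33.22, -64.78]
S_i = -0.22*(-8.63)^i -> [-0.22, 1.9, -16.38, 141.4, -1220.3]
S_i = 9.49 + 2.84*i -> [9.49, 12.33, 15.17, 18.01, 20.85]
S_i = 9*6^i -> [9, 54, 324, 1944, 11664]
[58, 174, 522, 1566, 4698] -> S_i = 58*3^i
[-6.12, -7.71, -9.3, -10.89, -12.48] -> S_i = -6.12 + -1.59*i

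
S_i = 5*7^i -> [5, 35, 245, 1715, 12005]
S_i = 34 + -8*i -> [34, 26, 18, 10, 2]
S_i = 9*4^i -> [9, 36, 144, 576, 2304]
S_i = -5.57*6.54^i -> [-5.57, -36.43, -238.24, -1558.08, -10189.81]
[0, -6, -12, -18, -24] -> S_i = 0 + -6*i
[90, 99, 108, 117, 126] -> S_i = 90 + 9*i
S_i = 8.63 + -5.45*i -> [8.63, 3.18, -2.27, -7.72, -13.17]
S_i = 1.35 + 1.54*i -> [1.35, 2.89, 4.43, 5.97, 7.51]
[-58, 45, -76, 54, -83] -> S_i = Random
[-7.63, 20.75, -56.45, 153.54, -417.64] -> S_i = -7.63*(-2.72)^i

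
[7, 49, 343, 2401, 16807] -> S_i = 7*7^i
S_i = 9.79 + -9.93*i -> [9.79, -0.14, -10.07, -20.0, -29.93]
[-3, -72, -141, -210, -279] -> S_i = -3 + -69*i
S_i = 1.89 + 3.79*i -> [1.89, 5.68, 9.47, 13.26, 17.05]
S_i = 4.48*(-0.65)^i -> [4.48, -2.91, 1.89, -1.23, 0.8]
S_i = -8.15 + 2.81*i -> [-8.15, -5.34, -2.53, 0.28, 3.09]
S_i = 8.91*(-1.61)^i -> [8.91, -14.35, 23.1, -37.18, 59.87]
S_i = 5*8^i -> [5, 40, 320, 2560, 20480]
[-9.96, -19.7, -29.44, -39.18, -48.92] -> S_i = -9.96 + -9.74*i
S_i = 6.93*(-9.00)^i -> [6.93, -62.37, 561.33, -5051.97, 45467.73]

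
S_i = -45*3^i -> [-45, -135, -405, -1215, -3645]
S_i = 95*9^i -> [95, 855, 7695, 69255, 623295]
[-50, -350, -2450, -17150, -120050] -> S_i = -50*7^i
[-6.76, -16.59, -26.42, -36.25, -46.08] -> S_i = -6.76 + -9.83*i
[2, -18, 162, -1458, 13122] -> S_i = 2*-9^i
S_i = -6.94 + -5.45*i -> [-6.94, -12.39, -17.84, -23.29, -28.74]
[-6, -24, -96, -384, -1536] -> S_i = -6*4^i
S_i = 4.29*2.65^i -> [4.29, 11.37, 30.13, 79.84, 211.56]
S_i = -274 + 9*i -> [-274, -265, -256, -247, -238]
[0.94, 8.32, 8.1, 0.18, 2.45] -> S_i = Random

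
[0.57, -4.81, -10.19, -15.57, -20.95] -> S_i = 0.57 + -5.38*i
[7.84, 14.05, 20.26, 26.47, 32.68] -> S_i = 7.84 + 6.21*i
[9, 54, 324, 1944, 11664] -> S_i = 9*6^i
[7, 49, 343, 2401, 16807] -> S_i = 7*7^i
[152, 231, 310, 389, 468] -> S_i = 152 + 79*i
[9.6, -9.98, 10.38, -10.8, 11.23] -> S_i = 9.60*(-1.04)^i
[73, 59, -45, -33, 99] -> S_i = Random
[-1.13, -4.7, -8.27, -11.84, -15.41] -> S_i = -1.13 + -3.57*i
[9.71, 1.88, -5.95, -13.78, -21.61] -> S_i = 9.71 + -7.83*i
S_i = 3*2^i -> [3, 6, 12, 24, 48]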